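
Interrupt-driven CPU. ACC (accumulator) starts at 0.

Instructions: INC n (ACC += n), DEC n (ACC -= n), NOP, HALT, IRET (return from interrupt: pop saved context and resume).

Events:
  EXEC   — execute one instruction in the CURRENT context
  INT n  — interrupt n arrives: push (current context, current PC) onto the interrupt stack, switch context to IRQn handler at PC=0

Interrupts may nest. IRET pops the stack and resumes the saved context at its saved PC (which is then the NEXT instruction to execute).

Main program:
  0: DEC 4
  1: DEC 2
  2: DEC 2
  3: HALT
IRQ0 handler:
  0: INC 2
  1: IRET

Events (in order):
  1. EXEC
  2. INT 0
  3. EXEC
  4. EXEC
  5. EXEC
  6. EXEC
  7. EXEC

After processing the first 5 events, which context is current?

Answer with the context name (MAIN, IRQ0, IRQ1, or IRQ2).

Answer: MAIN

Derivation:
Event 1 (EXEC): [MAIN] PC=0: DEC 4 -> ACC=-4
Event 2 (INT 0): INT 0 arrives: push (MAIN, PC=1), enter IRQ0 at PC=0 (depth now 1)
Event 3 (EXEC): [IRQ0] PC=0: INC 2 -> ACC=-2
Event 4 (EXEC): [IRQ0] PC=1: IRET -> resume MAIN at PC=1 (depth now 0)
Event 5 (EXEC): [MAIN] PC=1: DEC 2 -> ACC=-4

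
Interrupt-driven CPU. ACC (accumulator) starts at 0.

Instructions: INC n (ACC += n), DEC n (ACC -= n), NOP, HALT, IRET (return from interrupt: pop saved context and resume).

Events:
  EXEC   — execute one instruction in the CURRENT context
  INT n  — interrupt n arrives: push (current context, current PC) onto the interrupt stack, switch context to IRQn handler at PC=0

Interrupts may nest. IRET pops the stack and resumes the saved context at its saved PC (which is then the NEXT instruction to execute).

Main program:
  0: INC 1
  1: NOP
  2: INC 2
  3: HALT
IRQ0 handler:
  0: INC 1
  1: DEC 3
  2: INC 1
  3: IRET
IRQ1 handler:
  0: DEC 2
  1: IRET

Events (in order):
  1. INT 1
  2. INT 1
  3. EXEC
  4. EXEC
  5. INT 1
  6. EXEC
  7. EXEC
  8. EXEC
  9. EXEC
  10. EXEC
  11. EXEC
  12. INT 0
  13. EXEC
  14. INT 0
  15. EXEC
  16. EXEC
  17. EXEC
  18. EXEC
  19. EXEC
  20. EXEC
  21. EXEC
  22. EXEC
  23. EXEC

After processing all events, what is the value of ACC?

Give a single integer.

Answer: -5

Derivation:
Event 1 (INT 1): INT 1 arrives: push (MAIN, PC=0), enter IRQ1 at PC=0 (depth now 1)
Event 2 (INT 1): INT 1 arrives: push (IRQ1, PC=0), enter IRQ1 at PC=0 (depth now 2)
Event 3 (EXEC): [IRQ1] PC=0: DEC 2 -> ACC=-2
Event 4 (EXEC): [IRQ1] PC=1: IRET -> resume IRQ1 at PC=0 (depth now 1)
Event 5 (INT 1): INT 1 arrives: push (IRQ1, PC=0), enter IRQ1 at PC=0 (depth now 2)
Event 6 (EXEC): [IRQ1] PC=0: DEC 2 -> ACC=-4
Event 7 (EXEC): [IRQ1] PC=1: IRET -> resume IRQ1 at PC=0 (depth now 1)
Event 8 (EXEC): [IRQ1] PC=0: DEC 2 -> ACC=-6
Event 9 (EXEC): [IRQ1] PC=1: IRET -> resume MAIN at PC=0 (depth now 0)
Event 10 (EXEC): [MAIN] PC=0: INC 1 -> ACC=-5
Event 11 (EXEC): [MAIN] PC=1: NOP
Event 12 (INT 0): INT 0 arrives: push (MAIN, PC=2), enter IRQ0 at PC=0 (depth now 1)
Event 13 (EXEC): [IRQ0] PC=0: INC 1 -> ACC=-4
Event 14 (INT 0): INT 0 arrives: push (IRQ0, PC=1), enter IRQ0 at PC=0 (depth now 2)
Event 15 (EXEC): [IRQ0] PC=0: INC 1 -> ACC=-3
Event 16 (EXEC): [IRQ0] PC=1: DEC 3 -> ACC=-6
Event 17 (EXEC): [IRQ0] PC=2: INC 1 -> ACC=-5
Event 18 (EXEC): [IRQ0] PC=3: IRET -> resume IRQ0 at PC=1 (depth now 1)
Event 19 (EXEC): [IRQ0] PC=1: DEC 3 -> ACC=-8
Event 20 (EXEC): [IRQ0] PC=2: INC 1 -> ACC=-7
Event 21 (EXEC): [IRQ0] PC=3: IRET -> resume MAIN at PC=2 (depth now 0)
Event 22 (EXEC): [MAIN] PC=2: INC 2 -> ACC=-5
Event 23 (EXEC): [MAIN] PC=3: HALT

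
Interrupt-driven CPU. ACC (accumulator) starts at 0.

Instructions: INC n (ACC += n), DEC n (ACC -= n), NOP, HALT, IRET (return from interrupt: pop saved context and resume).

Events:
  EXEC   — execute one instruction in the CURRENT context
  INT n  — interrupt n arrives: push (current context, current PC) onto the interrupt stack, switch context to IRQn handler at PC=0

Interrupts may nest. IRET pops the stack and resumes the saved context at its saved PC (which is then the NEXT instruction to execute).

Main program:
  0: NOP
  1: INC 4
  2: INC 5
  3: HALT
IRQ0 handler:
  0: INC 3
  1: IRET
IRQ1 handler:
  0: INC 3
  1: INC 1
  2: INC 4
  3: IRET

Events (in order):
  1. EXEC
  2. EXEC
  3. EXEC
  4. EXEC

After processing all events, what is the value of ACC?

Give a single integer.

Event 1 (EXEC): [MAIN] PC=0: NOP
Event 2 (EXEC): [MAIN] PC=1: INC 4 -> ACC=4
Event 3 (EXEC): [MAIN] PC=2: INC 5 -> ACC=9
Event 4 (EXEC): [MAIN] PC=3: HALT

Answer: 9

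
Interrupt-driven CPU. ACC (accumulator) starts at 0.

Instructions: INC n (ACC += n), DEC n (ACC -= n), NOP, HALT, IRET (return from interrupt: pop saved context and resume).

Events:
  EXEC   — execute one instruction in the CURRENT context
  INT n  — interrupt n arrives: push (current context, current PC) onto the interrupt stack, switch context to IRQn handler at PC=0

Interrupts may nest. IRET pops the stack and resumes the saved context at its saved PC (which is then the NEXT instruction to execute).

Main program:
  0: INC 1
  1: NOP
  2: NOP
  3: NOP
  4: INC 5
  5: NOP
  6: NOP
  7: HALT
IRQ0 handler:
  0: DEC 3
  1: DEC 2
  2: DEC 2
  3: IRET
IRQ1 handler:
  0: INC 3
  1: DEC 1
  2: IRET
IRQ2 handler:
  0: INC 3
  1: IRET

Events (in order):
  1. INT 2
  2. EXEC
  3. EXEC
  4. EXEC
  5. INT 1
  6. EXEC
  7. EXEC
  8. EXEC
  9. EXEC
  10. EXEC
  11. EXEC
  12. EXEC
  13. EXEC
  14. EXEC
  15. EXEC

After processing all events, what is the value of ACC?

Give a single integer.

Event 1 (INT 2): INT 2 arrives: push (MAIN, PC=0), enter IRQ2 at PC=0 (depth now 1)
Event 2 (EXEC): [IRQ2] PC=0: INC 3 -> ACC=3
Event 3 (EXEC): [IRQ2] PC=1: IRET -> resume MAIN at PC=0 (depth now 0)
Event 4 (EXEC): [MAIN] PC=0: INC 1 -> ACC=4
Event 5 (INT 1): INT 1 arrives: push (MAIN, PC=1), enter IRQ1 at PC=0 (depth now 1)
Event 6 (EXEC): [IRQ1] PC=0: INC 3 -> ACC=7
Event 7 (EXEC): [IRQ1] PC=1: DEC 1 -> ACC=6
Event 8 (EXEC): [IRQ1] PC=2: IRET -> resume MAIN at PC=1 (depth now 0)
Event 9 (EXEC): [MAIN] PC=1: NOP
Event 10 (EXEC): [MAIN] PC=2: NOP
Event 11 (EXEC): [MAIN] PC=3: NOP
Event 12 (EXEC): [MAIN] PC=4: INC 5 -> ACC=11
Event 13 (EXEC): [MAIN] PC=5: NOP
Event 14 (EXEC): [MAIN] PC=6: NOP
Event 15 (EXEC): [MAIN] PC=7: HALT

Answer: 11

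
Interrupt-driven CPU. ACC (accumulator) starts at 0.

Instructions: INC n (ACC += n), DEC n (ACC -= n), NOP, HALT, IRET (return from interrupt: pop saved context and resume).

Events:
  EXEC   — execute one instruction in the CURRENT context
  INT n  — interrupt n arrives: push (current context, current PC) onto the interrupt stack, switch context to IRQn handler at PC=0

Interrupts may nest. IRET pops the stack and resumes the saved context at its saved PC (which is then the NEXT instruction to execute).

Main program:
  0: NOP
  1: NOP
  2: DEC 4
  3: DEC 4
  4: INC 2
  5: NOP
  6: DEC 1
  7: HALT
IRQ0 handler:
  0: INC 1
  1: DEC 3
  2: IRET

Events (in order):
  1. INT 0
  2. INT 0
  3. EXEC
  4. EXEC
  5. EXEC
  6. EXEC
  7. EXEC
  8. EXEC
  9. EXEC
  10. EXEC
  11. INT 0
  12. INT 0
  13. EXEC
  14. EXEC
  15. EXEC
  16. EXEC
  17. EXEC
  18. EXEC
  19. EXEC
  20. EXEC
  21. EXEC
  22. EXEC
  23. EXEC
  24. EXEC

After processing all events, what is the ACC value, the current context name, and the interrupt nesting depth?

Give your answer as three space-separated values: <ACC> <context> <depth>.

Event 1 (INT 0): INT 0 arrives: push (MAIN, PC=0), enter IRQ0 at PC=0 (depth now 1)
Event 2 (INT 0): INT 0 arrives: push (IRQ0, PC=0), enter IRQ0 at PC=0 (depth now 2)
Event 3 (EXEC): [IRQ0] PC=0: INC 1 -> ACC=1
Event 4 (EXEC): [IRQ0] PC=1: DEC 3 -> ACC=-2
Event 5 (EXEC): [IRQ0] PC=2: IRET -> resume IRQ0 at PC=0 (depth now 1)
Event 6 (EXEC): [IRQ0] PC=0: INC 1 -> ACC=-1
Event 7 (EXEC): [IRQ0] PC=1: DEC 3 -> ACC=-4
Event 8 (EXEC): [IRQ0] PC=2: IRET -> resume MAIN at PC=0 (depth now 0)
Event 9 (EXEC): [MAIN] PC=0: NOP
Event 10 (EXEC): [MAIN] PC=1: NOP
Event 11 (INT 0): INT 0 arrives: push (MAIN, PC=2), enter IRQ0 at PC=0 (depth now 1)
Event 12 (INT 0): INT 0 arrives: push (IRQ0, PC=0), enter IRQ0 at PC=0 (depth now 2)
Event 13 (EXEC): [IRQ0] PC=0: INC 1 -> ACC=-3
Event 14 (EXEC): [IRQ0] PC=1: DEC 3 -> ACC=-6
Event 15 (EXEC): [IRQ0] PC=2: IRET -> resume IRQ0 at PC=0 (depth now 1)
Event 16 (EXEC): [IRQ0] PC=0: INC 1 -> ACC=-5
Event 17 (EXEC): [IRQ0] PC=1: DEC 3 -> ACC=-8
Event 18 (EXEC): [IRQ0] PC=2: IRET -> resume MAIN at PC=2 (depth now 0)
Event 19 (EXEC): [MAIN] PC=2: DEC 4 -> ACC=-12
Event 20 (EXEC): [MAIN] PC=3: DEC 4 -> ACC=-16
Event 21 (EXEC): [MAIN] PC=4: INC 2 -> ACC=-14
Event 22 (EXEC): [MAIN] PC=5: NOP
Event 23 (EXEC): [MAIN] PC=6: DEC 1 -> ACC=-15
Event 24 (EXEC): [MAIN] PC=7: HALT

Answer: -15 MAIN 0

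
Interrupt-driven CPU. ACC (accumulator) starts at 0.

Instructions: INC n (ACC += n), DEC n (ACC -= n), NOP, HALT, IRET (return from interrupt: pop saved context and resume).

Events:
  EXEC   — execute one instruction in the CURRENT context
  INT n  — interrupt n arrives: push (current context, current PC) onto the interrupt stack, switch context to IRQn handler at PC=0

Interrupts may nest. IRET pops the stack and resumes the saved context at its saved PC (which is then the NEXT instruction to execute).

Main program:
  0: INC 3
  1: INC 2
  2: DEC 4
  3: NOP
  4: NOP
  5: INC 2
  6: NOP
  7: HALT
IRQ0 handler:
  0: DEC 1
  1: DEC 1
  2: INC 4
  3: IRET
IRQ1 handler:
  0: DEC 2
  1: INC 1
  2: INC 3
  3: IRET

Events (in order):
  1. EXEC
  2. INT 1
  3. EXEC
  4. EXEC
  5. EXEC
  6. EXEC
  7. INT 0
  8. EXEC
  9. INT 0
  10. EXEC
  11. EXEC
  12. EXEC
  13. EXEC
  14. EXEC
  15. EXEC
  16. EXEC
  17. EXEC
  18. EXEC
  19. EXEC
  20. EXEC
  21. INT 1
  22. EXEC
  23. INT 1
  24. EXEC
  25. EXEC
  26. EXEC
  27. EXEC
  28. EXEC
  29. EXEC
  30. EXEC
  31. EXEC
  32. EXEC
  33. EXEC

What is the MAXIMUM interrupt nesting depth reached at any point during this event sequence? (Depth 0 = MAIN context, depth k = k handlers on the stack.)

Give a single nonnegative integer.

Event 1 (EXEC): [MAIN] PC=0: INC 3 -> ACC=3 [depth=0]
Event 2 (INT 1): INT 1 arrives: push (MAIN, PC=1), enter IRQ1 at PC=0 (depth now 1) [depth=1]
Event 3 (EXEC): [IRQ1] PC=0: DEC 2 -> ACC=1 [depth=1]
Event 4 (EXEC): [IRQ1] PC=1: INC 1 -> ACC=2 [depth=1]
Event 5 (EXEC): [IRQ1] PC=2: INC 3 -> ACC=5 [depth=1]
Event 6 (EXEC): [IRQ1] PC=3: IRET -> resume MAIN at PC=1 (depth now 0) [depth=0]
Event 7 (INT 0): INT 0 arrives: push (MAIN, PC=1), enter IRQ0 at PC=0 (depth now 1) [depth=1]
Event 8 (EXEC): [IRQ0] PC=0: DEC 1 -> ACC=4 [depth=1]
Event 9 (INT 0): INT 0 arrives: push (IRQ0, PC=1), enter IRQ0 at PC=0 (depth now 2) [depth=2]
Event 10 (EXEC): [IRQ0] PC=0: DEC 1 -> ACC=3 [depth=2]
Event 11 (EXEC): [IRQ0] PC=1: DEC 1 -> ACC=2 [depth=2]
Event 12 (EXEC): [IRQ0] PC=2: INC 4 -> ACC=6 [depth=2]
Event 13 (EXEC): [IRQ0] PC=3: IRET -> resume IRQ0 at PC=1 (depth now 1) [depth=1]
Event 14 (EXEC): [IRQ0] PC=1: DEC 1 -> ACC=5 [depth=1]
Event 15 (EXEC): [IRQ0] PC=2: INC 4 -> ACC=9 [depth=1]
Event 16 (EXEC): [IRQ0] PC=3: IRET -> resume MAIN at PC=1 (depth now 0) [depth=0]
Event 17 (EXEC): [MAIN] PC=1: INC 2 -> ACC=11 [depth=0]
Event 18 (EXEC): [MAIN] PC=2: DEC 4 -> ACC=7 [depth=0]
Event 19 (EXEC): [MAIN] PC=3: NOP [depth=0]
Event 20 (EXEC): [MAIN] PC=4: NOP [depth=0]
Event 21 (INT 1): INT 1 arrives: push (MAIN, PC=5), enter IRQ1 at PC=0 (depth now 1) [depth=1]
Event 22 (EXEC): [IRQ1] PC=0: DEC 2 -> ACC=5 [depth=1]
Event 23 (INT 1): INT 1 arrives: push (IRQ1, PC=1), enter IRQ1 at PC=0 (depth now 2) [depth=2]
Event 24 (EXEC): [IRQ1] PC=0: DEC 2 -> ACC=3 [depth=2]
Event 25 (EXEC): [IRQ1] PC=1: INC 1 -> ACC=4 [depth=2]
Event 26 (EXEC): [IRQ1] PC=2: INC 3 -> ACC=7 [depth=2]
Event 27 (EXEC): [IRQ1] PC=3: IRET -> resume IRQ1 at PC=1 (depth now 1) [depth=1]
Event 28 (EXEC): [IRQ1] PC=1: INC 1 -> ACC=8 [depth=1]
Event 29 (EXEC): [IRQ1] PC=2: INC 3 -> ACC=11 [depth=1]
Event 30 (EXEC): [IRQ1] PC=3: IRET -> resume MAIN at PC=5 (depth now 0) [depth=0]
Event 31 (EXEC): [MAIN] PC=5: INC 2 -> ACC=13 [depth=0]
Event 32 (EXEC): [MAIN] PC=6: NOP [depth=0]
Event 33 (EXEC): [MAIN] PC=7: HALT [depth=0]
Max depth observed: 2

Answer: 2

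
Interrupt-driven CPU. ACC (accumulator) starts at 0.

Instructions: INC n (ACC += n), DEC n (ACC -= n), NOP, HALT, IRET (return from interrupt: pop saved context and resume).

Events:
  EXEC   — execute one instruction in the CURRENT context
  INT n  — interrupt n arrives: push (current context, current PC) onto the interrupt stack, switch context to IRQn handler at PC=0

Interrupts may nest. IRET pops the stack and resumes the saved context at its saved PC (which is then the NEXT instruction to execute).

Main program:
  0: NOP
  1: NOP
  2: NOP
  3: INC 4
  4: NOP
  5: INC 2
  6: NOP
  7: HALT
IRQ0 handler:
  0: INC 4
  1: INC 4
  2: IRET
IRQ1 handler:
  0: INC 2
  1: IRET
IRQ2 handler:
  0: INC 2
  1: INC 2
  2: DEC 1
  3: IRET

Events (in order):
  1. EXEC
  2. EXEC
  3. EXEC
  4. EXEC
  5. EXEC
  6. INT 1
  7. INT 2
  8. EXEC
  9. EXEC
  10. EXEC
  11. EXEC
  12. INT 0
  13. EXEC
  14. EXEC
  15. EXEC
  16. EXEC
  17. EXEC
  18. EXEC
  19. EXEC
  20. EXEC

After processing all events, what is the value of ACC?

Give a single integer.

Answer: 19

Derivation:
Event 1 (EXEC): [MAIN] PC=0: NOP
Event 2 (EXEC): [MAIN] PC=1: NOP
Event 3 (EXEC): [MAIN] PC=2: NOP
Event 4 (EXEC): [MAIN] PC=3: INC 4 -> ACC=4
Event 5 (EXEC): [MAIN] PC=4: NOP
Event 6 (INT 1): INT 1 arrives: push (MAIN, PC=5), enter IRQ1 at PC=0 (depth now 1)
Event 7 (INT 2): INT 2 arrives: push (IRQ1, PC=0), enter IRQ2 at PC=0 (depth now 2)
Event 8 (EXEC): [IRQ2] PC=0: INC 2 -> ACC=6
Event 9 (EXEC): [IRQ2] PC=1: INC 2 -> ACC=8
Event 10 (EXEC): [IRQ2] PC=2: DEC 1 -> ACC=7
Event 11 (EXEC): [IRQ2] PC=3: IRET -> resume IRQ1 at PC=0 (depth now 1)
Event 12 (INT 0): INT 0 arrives: push (IRQ1, PC=0), enter IRQ0 at PC=0 (depth now 2)
Event 13 (EXEC): [IRQ0] PC=0: INC 4 -> ACC=11
Event 14 (EXEC): [IRQ0] PC=1: INC 4 -> ACC=15
Event 15 (EXEC): [IRQ0] PC=2: IRET -> resume IRQ1 at PC=0 (depth now 1)
Event 16 (EXEC): [IRQ1] PC=0: INC 2 -> ACC=17
Event 17 (EXEC): [IRQ1] PC=1: IRET -> resume MAIN at PC=5 (depth now 0)
Event 18 (EXEC): [MAIN] PC=5: INC 2 -> ACC=19
Event 19 (EXEC): [MAIN] PC=6: NOP
Event 20 (EXEC): [MAIN] PC=7: HALT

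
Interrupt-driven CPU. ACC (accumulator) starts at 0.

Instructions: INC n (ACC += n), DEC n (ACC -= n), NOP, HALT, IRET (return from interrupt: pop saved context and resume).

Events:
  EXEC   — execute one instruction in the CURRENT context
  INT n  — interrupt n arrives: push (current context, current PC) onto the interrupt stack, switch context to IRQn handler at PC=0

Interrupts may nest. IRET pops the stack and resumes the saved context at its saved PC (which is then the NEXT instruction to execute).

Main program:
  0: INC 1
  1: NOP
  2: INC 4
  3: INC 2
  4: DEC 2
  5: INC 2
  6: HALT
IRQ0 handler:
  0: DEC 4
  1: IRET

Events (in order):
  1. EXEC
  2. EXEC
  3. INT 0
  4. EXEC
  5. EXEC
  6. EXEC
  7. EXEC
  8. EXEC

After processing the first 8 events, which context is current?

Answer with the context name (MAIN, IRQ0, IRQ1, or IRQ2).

Event 1 (EXEC): [MAIN] PC=0: INC 1 -> ACC=1
Event 2 (EXEC): [MAIN] PC=1: NOP
Event 3 (INT 0): INT 0 arrives: push (MAIN, PC=2), enter IRQ0 at PC=0 (depth now 1)
Event 4 (EXEC): [IRQ0] PC=0: DEC 4 -> ACC=-3
Event 5 (EXEC): [IRQ0] PC=1: IRET -> resume MAIN at PC=2 (depth now 0)
Event 6 (EXEC): [MAIN] PC=2: INC 4 -> ACC=1
Event 7 (EXEC): [MAIN] PC=3: INC 2 -> ACC=3
Event 8 (EXEC): [MAIN] PC=4: DEC 2 -> ACC=1

Answer: MAIN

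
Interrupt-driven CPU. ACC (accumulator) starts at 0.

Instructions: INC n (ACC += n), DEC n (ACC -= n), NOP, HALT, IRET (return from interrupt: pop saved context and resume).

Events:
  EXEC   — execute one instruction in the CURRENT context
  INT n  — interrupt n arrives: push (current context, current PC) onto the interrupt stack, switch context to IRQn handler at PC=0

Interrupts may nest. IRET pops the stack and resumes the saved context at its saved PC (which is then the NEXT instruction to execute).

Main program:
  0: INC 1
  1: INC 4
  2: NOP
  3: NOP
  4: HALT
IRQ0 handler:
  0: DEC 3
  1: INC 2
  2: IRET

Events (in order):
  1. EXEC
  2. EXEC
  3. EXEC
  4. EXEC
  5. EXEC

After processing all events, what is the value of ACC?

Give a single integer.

Event 1 (EXEC): [MAIN] PC=0: INC 1 -> ACC=1
Event 2 (EXEC): [MAIN] PC=1: INC 4 -> ACC=5
Event 3 (EXEC): [MAIN] PC=2: NOP
Event 4 (EXEC): [MAIN] PC=3: NOP
Event 5 (EXEC): [MAIN] PC=4: HALT

Answer: 5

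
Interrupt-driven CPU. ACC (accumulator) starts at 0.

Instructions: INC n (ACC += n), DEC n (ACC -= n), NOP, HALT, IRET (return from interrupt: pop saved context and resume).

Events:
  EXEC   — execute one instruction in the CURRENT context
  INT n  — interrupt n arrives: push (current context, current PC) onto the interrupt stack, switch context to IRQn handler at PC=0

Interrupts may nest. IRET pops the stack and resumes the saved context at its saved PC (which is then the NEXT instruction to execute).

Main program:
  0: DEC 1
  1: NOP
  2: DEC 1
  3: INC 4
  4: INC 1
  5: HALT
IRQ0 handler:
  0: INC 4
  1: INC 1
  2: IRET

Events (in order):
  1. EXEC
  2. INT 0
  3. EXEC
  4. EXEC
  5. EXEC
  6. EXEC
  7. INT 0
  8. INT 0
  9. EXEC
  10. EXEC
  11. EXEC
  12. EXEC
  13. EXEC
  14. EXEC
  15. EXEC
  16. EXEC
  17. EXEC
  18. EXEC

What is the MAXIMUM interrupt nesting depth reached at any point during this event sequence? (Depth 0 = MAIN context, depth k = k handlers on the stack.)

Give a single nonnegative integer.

Answer: 2

Derivation:
Event 1 (EXEC): [MAIN] PC=0: DEC 1 -> ACC=-1 [depth=0]
Event 2 (INT 0): INT 0 arrives: push (MAIN, PC=1), enter IRQ0 at PC=0 (depth now 1) [depth=1]
Event 3 (EXEC): [IRQ0] PC=0: INC 4 -> ACC=3 [depth=1]
Event 4 (EXEC): [IRQ0] PC=1: INC 1 -> ACC=4 [depth=1]
Event 5 (EXEC): [IRQ0] PC=2: IRET -> resume MAIN at PC=1 (depth now 0) [depth=0]
Event 6 (EXEC): [MAIN] PC=1: NOP [depth=0]
Event 7 (INT 0): INT 0 arrives: push (MAIN, PC=2), enter IRQ0 at PC=0 (depth now 1) [depth=1]
Event 8 (INT 0): INT 0 arrives: push (IRQ0, PC=0), enter IRQ0 at PC=0 (depth now 2) [depth=2]
Event 9 (EXEC): [IRQ0] PC=0: INC 4 -> ACC=8 [depth=2]
Event 10 (EXEC): [IRQ0] PC=1: INC 1 -> ACC=9 [depth=2]
Event 11 (EXEC): [IRQ0] PC=2: IRET -> resume IRQ0 at PC=0 (depth now 1) [depth=1]
Event 12 (EXEC): [IRQ0] PC=0: INC 4 -> ACC=13 [depth=1]
Event 13 (EXEC): [IRQ0] PC=1: INC 1 -> ACC=14 [depth=1]
Event 14 (EXEC): [IRQ0] PC=2: IRET -> resume MAIN at PC=2 (depth now 0) [depth=0]
Event 15 (EXEC): [MAIN] PC=2: DEC 1 -> ACC=13 [depth=0]
Event 16 (EXEC): [MAIN] PC=3: INC 4 -> ACC=17 [depth=0]
Event 17 (EXEC): [MAIN] PC=4: INC 1 -> ACC=18 [depth=0]
Event 18 (EXEC): [MAIN] PC=5: HALT [depth=0]
Max depth observed: 2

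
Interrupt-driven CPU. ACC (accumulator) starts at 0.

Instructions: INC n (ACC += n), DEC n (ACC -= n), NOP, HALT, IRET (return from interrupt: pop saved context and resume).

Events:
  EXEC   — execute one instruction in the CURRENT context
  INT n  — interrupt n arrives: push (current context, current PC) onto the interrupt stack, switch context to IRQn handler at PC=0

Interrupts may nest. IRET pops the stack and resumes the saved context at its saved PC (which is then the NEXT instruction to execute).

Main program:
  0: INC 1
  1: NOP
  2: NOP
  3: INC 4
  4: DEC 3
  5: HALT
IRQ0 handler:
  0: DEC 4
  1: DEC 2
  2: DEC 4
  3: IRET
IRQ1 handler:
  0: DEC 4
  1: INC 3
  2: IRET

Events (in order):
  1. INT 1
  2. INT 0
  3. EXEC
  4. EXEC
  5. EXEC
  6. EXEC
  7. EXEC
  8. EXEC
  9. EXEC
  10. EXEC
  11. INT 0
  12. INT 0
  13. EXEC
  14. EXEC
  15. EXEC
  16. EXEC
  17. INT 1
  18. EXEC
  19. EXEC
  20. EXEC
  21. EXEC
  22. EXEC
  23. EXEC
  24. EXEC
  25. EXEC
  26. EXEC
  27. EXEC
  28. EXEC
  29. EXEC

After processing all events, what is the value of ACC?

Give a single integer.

Answer: -30

Derivation:
Event 1 (INT 1): INT 1 arrives: push (MAIN, PC=0), enter IRQ1 at PC=0 (depth now 1)
Event 2 (INT 0): INT 0 arrives: push (IRQ1, PC=0), enter IRQ0 at PC=0 (depth now 2)
Event 3 (EXEC): [IRQ0] PC=0: DEC 4 -> ACC=-4
Event 4 (EXEC): [IRQ0] PC=1: DEC 2 -> ACC=-6
Event 5 (EXEC): [IRQ0] PC=2: DEC 4 -> ACC=-10
Event 6 (EXEC): [IRQ0] PC=3: IRET -> resume IRQ1 at PC=0 (depth now 1)
Event 7 (EXEC): [IRQ1] PC=0: DEC 4 -> ACC=-14
Event 8 (EXEC): [IRQ1] PC=1: INC 3 -> ACC=-11
Event 9 (EXEC): [IRQ1] PC=2: IRET -> resume MAIN at PC=0 (depth now 0)
Event 10 (EXEC): [MAIN] PC=0: INC 1 -> ACC=-10
Event 11 (INT 0): INT 0 arrives: push (MAIN, PC=1), enter IRQ0 at PC=0 (depth now 1)
Event 12 (INT 0): INT 0 arrives: push (IRQ0, PC=0), enter IRQ0 at PC=0 (depth now 2)
Event 13 (EXEC): [IRQ0] PC=0: DEC 4 -> ACC=-14
Event 14 (EXEC): [IRQ0] PC=1: DEC 2 -> ACC=-16
Event 15 (EXEC): [IRQ0] PC=2: DEC 4 -> ACC=-20
Event 16 (EXEC): [IRQ0] PC=3: IRET -> resume IRQ0 at PC=0 (depth now 1)
Event 17 (INT 1): INT 1 arrives: push (IRQ0, PC=0), enter IRQ1 at PC=0 (depth now 2)
Event 18 (EXEC): [IRQ1] PC=0: DEC 4 -> ACC=-24
Event 19 (EXEC): [IRQ1] PC=1: INC 3 -> ACC=-21
Event 20 (EXEC): [IRQ1] PC=2: IRET -> resume IRQ0 at PC=0 (depth now 1)
Event 21 (EXEC): [IRQ0] PC=0: DEC 4 -> ACC=-25
Event 22 (EXEC): [IRQ0] PC=1: DEC 2 -> ACC=-27
Event 23 (EXEC): [IRQ0] PC=2: DEC 4 -> ACC=-31
Event 24 (EXEC): [IRQ0] PC=3: IRET -> resume MAIN at PC=1 (depth now 0)
Event 25 (EXEC): [MAIN] PC=1: NOP
Event 26 (EXEC): [MAIN] PC=2: NOP
Event 27 (EXEC): [MAIN] PC=3: INC 4 -> ACC=-27
Event 28 (EXEC): [MAIN] PC=4: DEC 3 -> ACC=-30
Event 29 (EXEC): [MAIN] PC=5: HALT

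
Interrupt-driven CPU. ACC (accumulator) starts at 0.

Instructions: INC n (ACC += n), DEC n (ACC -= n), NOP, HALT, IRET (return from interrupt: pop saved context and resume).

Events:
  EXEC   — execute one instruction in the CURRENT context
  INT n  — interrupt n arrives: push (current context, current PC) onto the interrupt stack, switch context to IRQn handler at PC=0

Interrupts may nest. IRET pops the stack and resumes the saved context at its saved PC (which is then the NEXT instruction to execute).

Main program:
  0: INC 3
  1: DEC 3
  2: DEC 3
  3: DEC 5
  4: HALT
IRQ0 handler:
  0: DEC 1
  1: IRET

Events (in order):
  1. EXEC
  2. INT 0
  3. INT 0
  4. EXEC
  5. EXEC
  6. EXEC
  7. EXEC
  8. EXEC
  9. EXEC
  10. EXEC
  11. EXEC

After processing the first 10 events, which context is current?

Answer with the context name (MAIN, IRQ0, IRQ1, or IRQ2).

Event 1 (EXEC): [MAIN] PC=0: INC 3 -> ACC=3
Event 2 (INT 0): INT 0 arrives: push (MAIN, PC=1), enter IRQ0 at PC=0 (depth now 1)
Event 3 (INT 0): INT 0 arrives: push (IRQ0, PC=0), enter IRQ0 at PC=0 (depth now 2)
Event 4 (EXEC): [IRQ0] PC=0: DEC 1 -> ACC=2
Event 5 (EXEC): [IRQ0] PC=1: IRET -> resume IRQ0 at PC=0 (depth now 1)
Event 6 (EXEC): [IRQ0] PC=0: DEC 1 -> ACC=1
Event 7 (EXEC): [IRQ0] PC=1: IRET -> resume MAIN at PC=1 (depth now 0)
Event 8 (EXEC): [MAIN] PC=1: DEC 3 -> ACC=-2
Event 9 (EXEC): [MAIN] PC=2: DEC 3 -> ACC=-5
Event 10 (EXEC): [MAIN] PC=3: DEC 5 -> ACC=-10

Answer: MAIN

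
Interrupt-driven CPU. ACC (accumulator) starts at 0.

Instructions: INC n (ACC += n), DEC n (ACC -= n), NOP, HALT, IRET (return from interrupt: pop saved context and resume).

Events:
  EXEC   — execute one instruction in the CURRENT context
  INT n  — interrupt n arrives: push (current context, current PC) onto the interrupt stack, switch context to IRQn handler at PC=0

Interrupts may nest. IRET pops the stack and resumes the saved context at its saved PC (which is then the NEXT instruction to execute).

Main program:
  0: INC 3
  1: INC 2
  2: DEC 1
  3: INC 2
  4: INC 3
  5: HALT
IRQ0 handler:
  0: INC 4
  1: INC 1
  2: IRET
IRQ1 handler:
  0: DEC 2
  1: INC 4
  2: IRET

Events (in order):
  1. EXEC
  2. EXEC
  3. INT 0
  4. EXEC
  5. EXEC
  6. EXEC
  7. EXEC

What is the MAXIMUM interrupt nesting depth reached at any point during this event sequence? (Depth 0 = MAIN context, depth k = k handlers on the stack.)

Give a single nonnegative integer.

Answer: 1

Derivation:
Event 1 (EXEC): [MAIN] PC=0: INC 3 -> ACC=3 [depth=0]
Event 2 (EXEC): [MAIN] PC=1: INC 2 -> ACC=5 [depth=0]
Event 3 (INT 0): INT 0 arrives: push (MAIN, PC=2), enter IRQ0 at PC=0 (depth now 1) [depth=1]
Event 4 (EXEC): [IRQ0] PC=0: INC 4 -> ACC=9 [depth=1]
Event 5 (EXEC): [IRQ0] PC=1: INC 1 -> ACC=10 [depth=1]
Event 6 (EXEC): [IRQ0] PC=2: IRET -> resume MAIN at PC=2 (depth now 0) [depth=0]
Event 7 (EXEC): [MAIN] PC=2: DEC 1 -> ACC=9 [depth=0]
Max depth observed: 1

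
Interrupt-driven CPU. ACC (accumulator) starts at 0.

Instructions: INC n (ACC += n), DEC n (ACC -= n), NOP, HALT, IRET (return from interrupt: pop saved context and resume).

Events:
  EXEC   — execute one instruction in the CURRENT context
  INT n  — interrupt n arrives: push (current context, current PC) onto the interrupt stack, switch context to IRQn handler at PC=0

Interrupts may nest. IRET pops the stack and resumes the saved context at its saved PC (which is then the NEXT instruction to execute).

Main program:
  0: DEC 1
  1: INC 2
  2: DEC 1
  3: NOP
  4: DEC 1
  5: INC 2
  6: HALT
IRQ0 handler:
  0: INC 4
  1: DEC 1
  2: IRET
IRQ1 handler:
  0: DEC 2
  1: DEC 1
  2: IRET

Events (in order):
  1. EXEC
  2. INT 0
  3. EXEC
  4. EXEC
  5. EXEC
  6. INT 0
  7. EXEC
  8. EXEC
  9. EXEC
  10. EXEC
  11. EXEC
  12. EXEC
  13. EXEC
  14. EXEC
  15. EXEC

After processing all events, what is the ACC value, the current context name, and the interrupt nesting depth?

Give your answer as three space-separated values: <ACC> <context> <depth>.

Answer: 7 MAIN 0

Derivation:
Event 1 (EXEC): [MAIN] PC=0: DEC 1 -> ACC=-1
Event 2 (INT 0): INT 0 arrives: push (MAIN, PC=1), enter IRQ0 at PC=0 (depth now 1)
Event 3 (EXEC): [IRQ0] PC=0: INC 4 -> ACC=3
Event 4 (EXEC): [IRQ0] PC=1: DEC 1 -> ACC=2
Event 5 (EXEC): [IRQ0] PC=2: IRET -> resume MAIN at PC=1 (depth now 0)
Event 6 (INT 0): INT 0 arrives: push (MAIN, PC=1), enter IRQ0 at PC=0 (depth now 1)
Event 7 (EXEC): [IRQ0] PC=0: INC 4 -> ACC=6
Event 8 (EXEC): [IRQ0] PC=1: DEC 1 -> ACC=5
Event 9 (EXEC): [IRQ0] PC=2: IRET -> resume MAIN at PC=1 (depth now 0)
Event 10 (EXEC): [MAIN] PC=1: INC 2 -> ACC=7
Event 11 (EXEC): [MAIN] PC=2: DEC 1 -> ACC=6
Event 12 (EXEC): [MAIN] PC=3: NOP
Event 13 (EXEC): [MAIN] PC=4: DEC 1 -> ACC=5
Event 14 (EXEC): [MAIN] PC=5: INC 2 -> ACC=7
Event 15 (EXEC): [MAIN] PC=6: HALT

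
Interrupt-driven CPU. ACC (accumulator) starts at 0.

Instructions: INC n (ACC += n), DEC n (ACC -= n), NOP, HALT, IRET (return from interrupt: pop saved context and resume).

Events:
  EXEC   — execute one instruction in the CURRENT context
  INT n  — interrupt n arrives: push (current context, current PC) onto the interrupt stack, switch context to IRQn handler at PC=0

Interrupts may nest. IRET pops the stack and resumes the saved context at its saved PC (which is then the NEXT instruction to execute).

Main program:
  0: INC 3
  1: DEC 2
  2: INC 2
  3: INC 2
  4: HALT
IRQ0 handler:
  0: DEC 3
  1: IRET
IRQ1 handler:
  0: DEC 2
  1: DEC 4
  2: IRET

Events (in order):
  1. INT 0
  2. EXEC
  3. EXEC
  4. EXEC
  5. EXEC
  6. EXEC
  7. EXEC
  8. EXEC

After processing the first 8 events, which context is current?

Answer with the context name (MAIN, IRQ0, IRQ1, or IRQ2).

Answer: MAIN

Derivation:
Event 1 (INT 0): INT 0 arrives: push (MAIN, PC=0), enter IRQ0 at PC=0 (depth now 1)
Event 2 (EXEC): [IRQ0] PC=0: DEC 3 -> ACC=-3
Event 3 (EXEC): [IRQ0] PC=1: IRET -> resume MAIN at PC=0 (depth now 0)
Event 4 (EXEC): [MAIN] PC=0: INC 3 -> ACC=0
Event 5 (EXEC): [MAIN] PC=1: DEC 2 -> ACC=-2
Event 6 (EXEC): [MAIN] PC=2: INC 2 -> ACC=0
Event 7 (EXEC): [MAIN] PC=3: INC 2 -> ACC=2
Event 8 (EXEC): [MAIN] PC=4: HALT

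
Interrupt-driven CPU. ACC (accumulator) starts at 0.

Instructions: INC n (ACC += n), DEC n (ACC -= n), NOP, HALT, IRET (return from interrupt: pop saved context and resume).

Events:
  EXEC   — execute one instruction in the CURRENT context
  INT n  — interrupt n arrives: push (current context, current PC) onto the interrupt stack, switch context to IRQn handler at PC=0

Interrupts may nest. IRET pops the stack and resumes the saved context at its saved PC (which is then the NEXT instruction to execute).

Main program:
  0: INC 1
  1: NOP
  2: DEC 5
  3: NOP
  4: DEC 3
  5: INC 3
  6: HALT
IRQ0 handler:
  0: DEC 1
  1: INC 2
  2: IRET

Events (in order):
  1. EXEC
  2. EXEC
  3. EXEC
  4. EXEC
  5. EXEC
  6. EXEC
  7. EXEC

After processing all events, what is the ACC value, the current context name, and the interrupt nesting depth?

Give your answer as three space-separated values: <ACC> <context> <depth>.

Event 1 (EXEC): [MAIN] PC=0: INC 1 -> ACC=1
Event 2 (EXEC): [MAIN] PC=1: NOP
Event 3 (EXEC): [MAIN] PC=2: DEC 5 -> ACC=-4
Event 4 (EXEC): [MAIN] PC=3: NOP
Event 5 (EXEC): [MAIN] PC=4: DEC 3 -> ACC=-7
Event 6 (EXEC): [MAIN] PC=5: INC 3 -> ACC=-4
Event 7 (EXEC): [MAIN] PC=6: HALT

Answer: -4 MAIN 0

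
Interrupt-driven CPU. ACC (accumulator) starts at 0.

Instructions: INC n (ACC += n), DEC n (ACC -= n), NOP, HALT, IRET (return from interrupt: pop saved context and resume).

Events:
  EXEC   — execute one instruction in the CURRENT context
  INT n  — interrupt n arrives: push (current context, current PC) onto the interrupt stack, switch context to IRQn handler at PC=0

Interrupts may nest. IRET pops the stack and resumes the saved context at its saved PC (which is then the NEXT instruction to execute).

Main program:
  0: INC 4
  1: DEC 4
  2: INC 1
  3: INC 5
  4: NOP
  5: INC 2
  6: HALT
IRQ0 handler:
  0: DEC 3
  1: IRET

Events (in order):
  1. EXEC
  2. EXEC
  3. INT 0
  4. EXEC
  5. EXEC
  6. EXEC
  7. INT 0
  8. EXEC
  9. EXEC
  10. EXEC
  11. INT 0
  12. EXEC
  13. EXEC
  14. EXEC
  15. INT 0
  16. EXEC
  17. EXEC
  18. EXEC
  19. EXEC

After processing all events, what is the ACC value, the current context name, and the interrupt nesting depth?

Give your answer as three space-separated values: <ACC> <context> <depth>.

Answer: -4 MAIN 0

Derivation:
Event 1 (EXEC): [MAIN] PC=0: INC 4 -> ACC=4
Event 2 (EXEC): [MAIN] PC=1: DEC 4 -> ACC=0
Event 3 (INT 0): INT 0 arrives: push (MAIN, PC=2), enter IRQ0 at PC=0 (depth now 1)
Event 4 (EXEC): [IRQ0] PC=0: DEC 3 -> ACC=-3
Event 5 (EXEC): [IRQ0] PC=1: IRET -> resume MAIN at PC=2 (depth now 0)
Event 6 (EXEC): [MAIN] PC=2: INC 1 -> ACC=-2
Event 7 (INT 0): INT 0 arrives: push (MAIN, PC=3), enter IRQ0 at PC=0 (depth now 1)
Event 8 (EXEC): [IRQ0] PC=0: DEC 3 -> ACC=-5
Event 9 (EXEC): [IRQ0] PC=1: IRET -> resume MAIN at PC=3 (depth now 0)
Event 10 (EXEC): [MAIN] PC=3: INC 5 -> ACC=0
Event 11 (INT 0): INT 0 arrives: push (MAIN, PC=4), enter IRQ0 at PC=0 (depth now 1)
Event 12 (EXEC): [IRQ0] PC=0: DEC 3 -> ACC=-3
Event 13 (EXEC): [IRQ0] PC=1: IRET -> resume MAIN at PC=4 (depth now 0)
Event 14 (EXEC): [MAIN] PC=4: NOP
Event 15 (INT 0): INT 0 arrives: push (MAIN, PC=5), enter IRQ0 at PC=0 (depth now 1)
Event 16 (EXEC): [IRQ0] PC=0: DEC 3 -> ACC=-6
Event 17 (EXEC): [IRQ0] PC=1: IRET -> resume MAIN at PC=5 (depth now 0)
Event 18 (EXEC): [MAIN] PC=5: INC 2 -> ACC=-4
Event 19 (EXEC): [MAIN] PC=6: HALT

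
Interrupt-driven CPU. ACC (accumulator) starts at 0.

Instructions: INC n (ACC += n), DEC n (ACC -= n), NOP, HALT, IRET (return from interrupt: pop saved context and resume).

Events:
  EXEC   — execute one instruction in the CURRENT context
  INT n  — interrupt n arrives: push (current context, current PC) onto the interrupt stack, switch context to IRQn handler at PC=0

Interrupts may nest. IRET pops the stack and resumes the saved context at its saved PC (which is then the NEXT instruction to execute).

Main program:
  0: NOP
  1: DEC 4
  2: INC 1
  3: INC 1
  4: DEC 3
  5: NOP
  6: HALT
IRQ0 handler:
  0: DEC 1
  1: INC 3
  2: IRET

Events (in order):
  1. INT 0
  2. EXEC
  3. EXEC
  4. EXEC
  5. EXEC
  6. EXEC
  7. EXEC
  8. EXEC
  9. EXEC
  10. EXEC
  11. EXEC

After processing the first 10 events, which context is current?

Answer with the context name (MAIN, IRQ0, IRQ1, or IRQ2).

Answer: MAIN

Derivation:
Event 1 (INT 0): INT 0 arrives: push (MAIN, PC=0), enter IRQ0 at PC=0 (depth now 1)
Event 2 (EXEC): [IRQ0] PC=0: DEC 1 -> ACC=-1
Event 3 (EXEC): [IRQ0] PC=1: INC 3 -> ACC=2
Event 4 (EXEC): [IRQ0] PC=2: IRET -> resume MAIN at PC=0 (depth now 0)
Event 5 (EXEC): [MAIN] PC=0: NOP
Event 6 (EXEC): [MAIN] PC=1: DEC 4 -> ACC=-2
Event 7 (EXEC): [MAIN] PC=2: INC 1 -> ACC=-1
Event 8 (EXEC): [MAIN] PC=3: INC 1 -> ACC=0
Event 9 (EXEC): [MAIN] PC=4: DEC 3 -> ACC=-3
Event 10 (EXEC): [MAIN] PC=5: NOP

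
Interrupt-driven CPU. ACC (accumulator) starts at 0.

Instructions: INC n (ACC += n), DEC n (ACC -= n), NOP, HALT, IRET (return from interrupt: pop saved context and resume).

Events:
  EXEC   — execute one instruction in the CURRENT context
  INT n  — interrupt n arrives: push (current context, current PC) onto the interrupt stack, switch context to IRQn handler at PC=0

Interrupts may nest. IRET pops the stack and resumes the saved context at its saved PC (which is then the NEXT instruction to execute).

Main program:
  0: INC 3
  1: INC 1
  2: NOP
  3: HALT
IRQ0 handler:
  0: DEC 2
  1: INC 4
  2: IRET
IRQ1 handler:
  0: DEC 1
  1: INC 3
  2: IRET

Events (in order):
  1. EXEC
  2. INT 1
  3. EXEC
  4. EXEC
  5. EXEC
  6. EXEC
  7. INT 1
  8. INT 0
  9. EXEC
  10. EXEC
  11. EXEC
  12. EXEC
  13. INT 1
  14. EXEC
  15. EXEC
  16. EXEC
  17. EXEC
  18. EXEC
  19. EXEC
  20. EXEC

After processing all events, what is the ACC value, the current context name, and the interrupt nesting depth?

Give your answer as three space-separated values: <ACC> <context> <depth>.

Answer: 12 MAIN 0

Derivation:
Event 1 (EXEC): [MAIN] PC=0: INC 3 -> ACC=3
Event 2 (INT 1): INT 1 arrives: push (MAIN, PC=1), enter IRQ1 at PC=0 (depth now 1)
Event 3 (EXEC): [IRQ1] PC=0: DEC 1 -> ACC=2
Event 4 (EXEC): [IRQ1] PC=1: INC 3 -> ACC=5
Event 5 (EXEC): [IRQ1] PC=2: IRET -> resume MAIN at PC=1 (depth now 0)
Event 6 (EXEC): [MAIN] PC=1: INC 1 -> ACC=6
Event 7 (INT 1): INT 1 arrives: push (MAIN, PC=2), enter IRQ1 at PC=0 (depth now 1)
Event 8 (INT 0): INT 0 arrives: push (IRQ1, PC=0), enter IRQ0 at PC=0 (depth now 2)
Event 9 (EXEC): [IRQ0] PC=0: DEC 2 -> ACC=4
Event 10 (EXEC): [IRQ0] PC=1: INC 4 -> ACC=8
Event 11 (EXEC): [IRQ0] PC=2: IRET -> resume IRQ1 at PC=0 (depth now 1)
Event 12 (EXEC): [IRQ1] PC=0: DEC 1 -> ACC=7
Event 13 (INT 1): INT 1 arrives: push (IRQ1, PC=1), enter IRQ1 at PC=0 (depth now 2)
Event 14 (EXEC): [IRQ1] PC=0: DEC 1 -> ACC=6
Event 15 (EXEC): [IRQ1] PC=1: INC 3 -> ACC=9
Event 16 (EXEC): [IRQ1] PC=2: IRET -> resume IRQ1 at PC=1 (depth now 1)
Event 17 (EXEC): [IRQ1] PC=1: INC 3 -> ACC=12
Event 18 (EXEC): [IRQ1] PC=2: IRET -> resume MAIN at PC=2 (depth now 0)
Event 19 (EXEC): [MAIN] PC=2: NOP
Event 20 (EXEC): [MAIN] PC=3: HALT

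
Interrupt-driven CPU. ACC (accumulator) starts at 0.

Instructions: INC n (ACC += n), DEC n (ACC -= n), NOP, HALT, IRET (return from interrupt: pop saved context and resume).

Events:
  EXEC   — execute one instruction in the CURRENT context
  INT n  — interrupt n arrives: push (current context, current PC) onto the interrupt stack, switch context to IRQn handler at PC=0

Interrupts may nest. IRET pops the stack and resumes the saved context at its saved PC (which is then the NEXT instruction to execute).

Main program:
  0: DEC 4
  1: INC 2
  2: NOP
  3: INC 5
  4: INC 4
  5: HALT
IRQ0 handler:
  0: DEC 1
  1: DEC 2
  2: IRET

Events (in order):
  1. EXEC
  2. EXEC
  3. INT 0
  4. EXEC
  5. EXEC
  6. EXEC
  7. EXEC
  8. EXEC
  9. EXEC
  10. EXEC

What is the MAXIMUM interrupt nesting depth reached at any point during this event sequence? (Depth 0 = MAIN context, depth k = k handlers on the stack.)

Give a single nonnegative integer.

Answer: 1

Derivation:
Event 1 (EXEC): [MAIN] PC=0: DEC 4 -> ACC=-4 [depth=0]
Event 2 (EXEC): [MAIN] PC=1: INC 2 -> ACC=-2 [depth=0]
Event 3 (INT 0): INT 0 arrives: push (MAIN, PC=2), enter IRQ0 at PC=0 (depth now 1) [depth=1]
Event 4 (EXEC): [IRQ0] PC=0: DEC 1 -> ACC=-3 [depth=1]
Event 5 (EXEC): [IRQ0] PC=1: DEC 2 -> ACC=-5 [depth=1]
Event 6 (EXEC): [IRQ0] PC=2: IRET -> resume MAIN at PC=2 (depth now 0) [depth=0]
Event 7 (EXEC): [MAIN] PC=2: NOP [depth=0]
Event 8 (EXEC): [MAIN] PC=3: INC 5 -> ACC=0 [depth=0]
Event 9 (EXEC): [MAIN] PC=4: INC 4 -> ACC=4 [depth=0]
Event 10 (EXEC): [MAIN] PC=5: HALT [depth=0]
Max depth observed: 1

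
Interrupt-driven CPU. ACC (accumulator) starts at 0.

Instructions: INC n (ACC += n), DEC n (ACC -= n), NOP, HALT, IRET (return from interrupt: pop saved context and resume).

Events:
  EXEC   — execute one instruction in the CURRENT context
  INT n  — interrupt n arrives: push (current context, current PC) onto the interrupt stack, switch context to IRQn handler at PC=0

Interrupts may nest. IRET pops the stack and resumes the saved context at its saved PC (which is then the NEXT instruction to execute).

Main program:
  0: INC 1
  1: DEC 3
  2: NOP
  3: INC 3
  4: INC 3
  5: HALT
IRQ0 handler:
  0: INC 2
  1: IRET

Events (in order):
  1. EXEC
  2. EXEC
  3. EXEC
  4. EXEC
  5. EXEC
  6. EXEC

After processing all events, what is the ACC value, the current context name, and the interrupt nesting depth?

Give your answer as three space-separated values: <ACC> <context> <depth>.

Event 1 (EXEC): [MAIN] PC=0: INC 1 -> ACC=1
Event 2 (EXEC): [MAIN] PC=1: DEC 3 -> ACC=-2
Event 3 (EXEC): [MAIN] PC=2: NOP
Event 4 (EXEC): [MAIN] PC=3: INC 3 -> ACC=1
Event 5 (EXEC): [MAIN] PC=4: INC 3 -> ACC=4
Event 6 (EXEC): [MAIN] PC=5: HALT

Answer: 4 MAIN 0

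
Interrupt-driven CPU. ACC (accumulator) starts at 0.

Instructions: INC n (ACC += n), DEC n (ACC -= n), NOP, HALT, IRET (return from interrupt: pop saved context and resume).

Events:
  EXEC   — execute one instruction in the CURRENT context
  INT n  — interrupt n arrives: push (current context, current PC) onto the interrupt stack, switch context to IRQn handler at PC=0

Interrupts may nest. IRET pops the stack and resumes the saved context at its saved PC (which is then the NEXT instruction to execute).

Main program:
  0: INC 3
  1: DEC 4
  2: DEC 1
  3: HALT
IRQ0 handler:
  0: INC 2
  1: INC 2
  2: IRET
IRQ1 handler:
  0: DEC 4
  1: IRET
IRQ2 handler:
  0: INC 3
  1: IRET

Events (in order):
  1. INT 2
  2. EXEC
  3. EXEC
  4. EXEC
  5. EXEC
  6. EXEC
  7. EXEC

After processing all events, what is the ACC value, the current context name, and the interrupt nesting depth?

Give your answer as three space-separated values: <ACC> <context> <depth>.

Event 1 (INT 2): INT 2 arrives: push (MAIN, PC=0), enter IRQ2 at PC=0 (depth now 1)
Event 2 (EXEC): [IRQ2] PC=0: INC 3 -> ACC=3
Event 3 (EXEC): [IRQ2] PC=1: IRET -> resume MAIN at PC=0 (depth now 0)
Event 4 (EXEC): [MAIN] PC=0: INC 3 -> ACC=6
Event 5 (EXEC): [MAIN] PC=1: DEC 4 -> ACC=2
Event 6 (EXEC): [MAIN] PC=2: DEC 1 -> ACC=1
Event 7 (EXEC): [MAIN] PC=3: HALT

Answer: 1 MAIN 0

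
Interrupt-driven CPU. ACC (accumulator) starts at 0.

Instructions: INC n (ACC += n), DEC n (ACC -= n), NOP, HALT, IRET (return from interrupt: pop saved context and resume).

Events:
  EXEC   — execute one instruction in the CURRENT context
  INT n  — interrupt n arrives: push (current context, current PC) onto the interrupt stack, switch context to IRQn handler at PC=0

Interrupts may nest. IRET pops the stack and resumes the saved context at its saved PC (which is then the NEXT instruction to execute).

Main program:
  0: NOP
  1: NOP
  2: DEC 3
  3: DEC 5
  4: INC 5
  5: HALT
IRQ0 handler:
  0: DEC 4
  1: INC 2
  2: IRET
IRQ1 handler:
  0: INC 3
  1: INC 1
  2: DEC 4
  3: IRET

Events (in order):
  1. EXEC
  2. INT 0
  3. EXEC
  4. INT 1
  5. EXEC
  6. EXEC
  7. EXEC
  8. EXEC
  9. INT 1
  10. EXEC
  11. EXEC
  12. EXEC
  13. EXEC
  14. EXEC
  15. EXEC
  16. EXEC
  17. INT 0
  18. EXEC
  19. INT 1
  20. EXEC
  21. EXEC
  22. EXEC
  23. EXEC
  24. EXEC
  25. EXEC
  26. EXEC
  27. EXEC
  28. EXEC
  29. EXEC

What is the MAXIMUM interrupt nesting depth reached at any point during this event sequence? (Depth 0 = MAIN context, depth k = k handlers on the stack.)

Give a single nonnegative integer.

Answer: 2

Derivation:
Event 1 (EXEC): [MAIN] PC=0: NOP [depth=0]
Event 2 (INT 0): INT 0 arrives: push (MAIN, PC=1), enter IRQ0 at PC=0 (depth now 1) [depth=1]
Event 3 (EXEC): [IRQ0] PC=0: DEC 4 -> ACC=-4 [depth=1]
Event 4 (INT 1): INT 1 arrives: push (IRQ0, PC=1), enter IRQ1 at PC=0 (depth now 2) [depth=2]
Event 5 (EXEC): [IRQ1] PC=0: INC 3 -> ACC=-1 [depth=2]
Event 6 (EXEC): [IRQ1] PC=1: INC 1 -> ACC=0 [depth=2]
Event 7 (EXEC): [IRQ1] PC=2: DEC 4 -> ACC=-4 [depth=2]
Event 8 (EXEC): [IRQ1] PC=3: IRET -> resume IRQ0 at PC=1 (depth now 1) [depth=1]
Event 9 (INT 1): INT 1 arrives: push (IRQ0, PC=1), enter IRQ1 at PC=0 (depth now 2) [depth=2]
Event 10 (EXEC): [IRQ1] PC=0: INC 3 -> ACC=-1 [depth=2]
Event 11 (EXEC): [IRQ1] PC=1: INC 1 -> ACC=0 [depth=2]
Event 12 (EXEC): [IRQ1] PC=2: DEC 4 -> ACC=-4 [depth=2]
Event 13 (EXEC): [IRQ1] PC=3: IRET -> resume IRQ0 at PC=1 (depth now 1) [depth=1]
Event 14 (EXEC): [IRQ0] PC=1: INC 2 -> ACC=-2 [depth=1]
Event 15 (EXEC): [IRQ0] PC=2: IRET -> resume MAIN at PC=1 (depth now 0) [depth=0]
Event 16 (EXEC): [MAIN] PC=1: NOP [depth=0]
Event 17 (INT 0): INT 0 arrives: push (MAIN, PC=2), enter IRQ0 at PC=0 (depth now 1) [depth=1]
Event 18 (EXEC): [IRQ0] PC=0: DEC 4 -> ACC=-6 [depth=1]
Event 19 (INT 1): INT 1 arrives: push (IRQ0, PC=1), enter IRQ1 at PC=0 (depth now 2) [depth=2]
Event 20 (EXEC): [IRQ1] PC=0: INC 3 -> ACC=-3 [depth=2]
Event 21 (EXEC): [IRQ1] PC=1: INC 1 -> ACC=-2 [depth=2]
Event 22 (EXEC): [IRQ1] PC=2: DEC 4 -> ACC=-6 [depth=2]
Event 23 (EXEC): [IRQ1] PC=3: IRET -> resume IRQ0 at PC=1 (depth now 1) [depth=1]
Event 24 (EXEC): [IRQ0] PC=1: INC 2 -> ACC=-4 [depth=1]
Event 25 (EXEC): [IRQ0] PC=2: IRET -> resume MAIN at PC=2 (depth now 0) [depth=0]
Event 26 (EXEC): [MAIN] PC=2: DEC 3 -> ACC=-7 [depth=0]
Event 27 (EXEC): [MAIN] PC=3: DEC 5 -> ACC=-12 [depth=0]
Event 28 (EXEC): [MAIN] PC=4: INC 5 -> ACC=-7 [depth=0]
Event 29 (EXEC): [MAIN] PC=5: HALT [depth=0]
Max depth observed: 2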